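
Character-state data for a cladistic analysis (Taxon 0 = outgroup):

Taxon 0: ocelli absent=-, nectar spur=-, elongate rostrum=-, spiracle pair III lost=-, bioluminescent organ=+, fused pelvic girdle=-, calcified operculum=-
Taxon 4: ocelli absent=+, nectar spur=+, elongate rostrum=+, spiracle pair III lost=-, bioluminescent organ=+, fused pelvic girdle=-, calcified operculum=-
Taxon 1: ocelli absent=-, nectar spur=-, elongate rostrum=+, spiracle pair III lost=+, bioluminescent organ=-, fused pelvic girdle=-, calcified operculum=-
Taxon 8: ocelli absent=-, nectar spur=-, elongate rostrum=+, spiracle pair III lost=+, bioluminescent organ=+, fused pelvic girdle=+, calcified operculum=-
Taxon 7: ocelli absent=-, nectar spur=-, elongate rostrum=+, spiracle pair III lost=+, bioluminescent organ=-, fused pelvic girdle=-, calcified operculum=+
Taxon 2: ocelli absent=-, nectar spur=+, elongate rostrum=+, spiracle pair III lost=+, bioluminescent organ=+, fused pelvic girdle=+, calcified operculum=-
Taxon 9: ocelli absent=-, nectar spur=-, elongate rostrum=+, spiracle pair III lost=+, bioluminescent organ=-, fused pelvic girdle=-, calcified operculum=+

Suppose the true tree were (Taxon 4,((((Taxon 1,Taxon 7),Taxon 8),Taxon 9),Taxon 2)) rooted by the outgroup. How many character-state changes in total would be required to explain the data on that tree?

Map each character onto (Taxon 4,((((Taxon 1,Taxon 7),Taxon 8),Taxon 9),Taxon 2)) (rooted by Taxon 0) and count the minimum state changes it requires (Fitch parsimony):
ocelli absent: 1; nectar spur: 2; elongate rostrum: 1; spiracle pair III lost: 1; bioluminescent organ: 2; fused pelvic girdle: 2; calcified operculum: 2.
Total tree length = 11.

11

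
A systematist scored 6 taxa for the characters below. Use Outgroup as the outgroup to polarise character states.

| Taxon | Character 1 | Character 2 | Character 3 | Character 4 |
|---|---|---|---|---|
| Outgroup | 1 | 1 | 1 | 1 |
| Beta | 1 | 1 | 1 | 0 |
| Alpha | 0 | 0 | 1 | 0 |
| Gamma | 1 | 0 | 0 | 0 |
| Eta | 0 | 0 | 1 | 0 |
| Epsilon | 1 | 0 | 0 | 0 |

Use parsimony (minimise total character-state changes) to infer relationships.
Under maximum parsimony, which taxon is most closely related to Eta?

The outgroup has state '1' for every character, so '0' is the derived state throughout.
Only Alpha and Eta show the derived state '0' for Character 1, supporting them as a clade.
Character 2: derived state '0' in Alpha, Epsilon, Eta, and Gamma only — synapomorphy for {Alpha, Epsilon, Eta, Gamma}.
Character 3 (derived state '0') is shared by Epsilon and Gamma — a synapomorphy uniting that clade.
All ingroup taxa share the derived state '0' for Character 4; it defines the ingroup but does not resolve relationships within it.
Most parsimonious ingroup topology: (Beta,((Alpha,Eta),(Gamma,Epsilon))).
Eta and Alpha form a cherry on this tree, so they are sister taxa.

Alpha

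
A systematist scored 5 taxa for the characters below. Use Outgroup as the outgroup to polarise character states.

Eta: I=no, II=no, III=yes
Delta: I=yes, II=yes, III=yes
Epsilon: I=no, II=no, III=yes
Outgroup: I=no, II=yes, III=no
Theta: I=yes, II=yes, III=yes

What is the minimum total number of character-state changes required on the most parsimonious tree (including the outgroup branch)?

3

Character polarity is set by the outgroup: the derived state is whichever differs from the outgroup's state, so for II the derived state is 'no', and for the remaining characters it is 'yes'.
I (derived state 'yes') is shared by Delta and Theta — a synapomorphy uniting that clade.
II (derived state 'no') is shared by Epsilon and Eta — a synapomorphy uniting that clade.
III (derived state 'yes') is shared by all ingroup taxa — unites the whole ingroup.
Most parsimonious ingroup topology: ((Theta,Delta),(Epsilon,Eta)).
Changes per character on this tree: I: 1; II: 1; III: 1.
Total = 3.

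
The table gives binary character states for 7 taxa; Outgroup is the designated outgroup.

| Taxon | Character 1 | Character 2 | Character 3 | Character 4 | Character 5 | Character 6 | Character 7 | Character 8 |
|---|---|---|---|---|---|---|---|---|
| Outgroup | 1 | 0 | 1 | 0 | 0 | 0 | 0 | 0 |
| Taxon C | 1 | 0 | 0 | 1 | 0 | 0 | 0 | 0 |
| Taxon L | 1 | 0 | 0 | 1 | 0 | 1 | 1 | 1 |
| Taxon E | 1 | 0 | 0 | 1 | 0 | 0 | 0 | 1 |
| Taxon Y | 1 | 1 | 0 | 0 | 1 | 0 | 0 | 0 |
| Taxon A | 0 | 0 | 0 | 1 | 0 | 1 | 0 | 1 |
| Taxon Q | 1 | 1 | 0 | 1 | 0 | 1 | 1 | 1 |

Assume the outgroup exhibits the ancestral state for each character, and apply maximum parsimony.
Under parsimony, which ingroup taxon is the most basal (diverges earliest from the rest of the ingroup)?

Taxon Y

Character polarity is set by the outgroup: the derived state is whichever differs from the outgroup's state, so for Character 1, Character 3 the derived state is '0', and for the remaining characters it is '1'.
Character 1: derived state '0' in Taxon A only — an autapomorphy, so it tells us nothing about relationships among taxa.
Character 2 (state '1') occurs in Taxon Q and Taxon Y but conflicts with the nesting implied by the other characters — most parsimoniously interpreted as homoplasy.
All ingroup taxa share the derived state '0' for Character 3; it defines the ingroup but does not resolve relationships within it.
Character 4: derived state '1' in Taxon A, Taxon C, Taxon E, Taxon L, and Taxon Q only — synapomorphy for {Taxon A, Taxon C, Taxon E, Taxon L, Taxon Q}.
Character 5: derived state '1' in Taxon Y only — an autapomorphy, so it tells us nothing about relationships among taxa.
Character 6 (derived state '1') is shared by Taxon A, Taxon L, and Taxon Q — a synapomorphy uniting that clade.
Character 7: derived state '1' in Taxon L and Taxon Q only — synapomorphy for {Taxon L, Taxon Q}.
Character 8 (derived state '1') is shared by Taxon A, Taxon E, Taxon L, and Taxon Q — a synapomorphy uniting that clade.
Most parsimonious ingroup topology: ((Taxon C,(((Taxon L,Taxon Q),Taxon A),Taxon E)),Taxon Y).
Taxon Y is sister to the clade containing all other ingroup taxa, so it is the earliest-diverging (most basal) ingroup lineage.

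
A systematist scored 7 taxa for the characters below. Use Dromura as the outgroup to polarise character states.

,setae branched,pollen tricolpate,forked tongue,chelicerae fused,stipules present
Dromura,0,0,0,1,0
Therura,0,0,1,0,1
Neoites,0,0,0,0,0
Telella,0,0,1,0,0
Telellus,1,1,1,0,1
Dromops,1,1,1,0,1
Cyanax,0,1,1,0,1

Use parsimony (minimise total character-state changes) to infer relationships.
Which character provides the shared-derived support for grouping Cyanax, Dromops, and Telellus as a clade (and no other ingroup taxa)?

pollen tricolpate

Character polarity is set by the outgroup: the derived state is whichever differs from the outgroup's state, so for chelicerae fused the derived state is '0', and for the remaining characters it is '1'.
setae branched: derived state '1' in Dromops and Telellus only — synapomorphy for {Dromops, Telellus}.
pollen tricolpate: derived state '1' in Cyanax, Dromops, and Telellus only — synapomorphy for {Cyanax, Dromops, Telellus}.
Only Cyanax, Dromops, Telella, Telellus, and Therura show the derived state '1' for forked tongue, supporting them as a clade.
chelicerae fused (derived state '0') is shared by all ingroup taxa — unites the whole ingroup.
stipules present (derived state '1') is shared by Cyanax, Dromops, Telellus, and Therura — a synapomorphy uniting that clade.
Most parsimonious ingroup topology: (((Therura,((Telellus,Dromops),Cyanax)),Telella),Neoites).
The clade {Cyanax, Dromops, Telellus} is supported by pollen tricolpate: its derived state '1' occurs in exactly those taxa and in no other taxon (including the outgroup).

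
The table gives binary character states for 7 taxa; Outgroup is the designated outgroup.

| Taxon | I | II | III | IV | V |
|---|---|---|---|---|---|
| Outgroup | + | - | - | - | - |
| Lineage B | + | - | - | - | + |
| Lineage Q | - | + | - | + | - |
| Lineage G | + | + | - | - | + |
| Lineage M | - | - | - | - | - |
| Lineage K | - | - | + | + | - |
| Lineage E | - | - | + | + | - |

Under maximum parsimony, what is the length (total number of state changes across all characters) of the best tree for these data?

6

Character polarity is set by the outgroup: the derived state is whichever differs from the outgroup's state, so for I the derived state is '-', and for the remaining characters it is '+'.
I (derived state '-') is shared by Lineage E, Lineage K, Lineage M, and Lineage Q — a synapomorphy uniting that clade.
II (state '+') occurs in Lineage G and Lineage Q but conflicts with the nesting implied by the other characters — most parsimoniously interpreted as homoplasy.
Only Lineage E and Lineage K show the derived state '+' for III, supporting them as a clade.
IV (derived state '+') is shared by Lineage E, Lineage K, and Lineage Q — a synapomorphy uniting that clade.
V (derived state '+') is shared by Lineage B and Lineage G — a synapomorphy uniting that clade.
Most parsimonious ingroup topology: ((Lineage B,Lineage G),((Lineage Q,(Lineage K,Lineage E)),Lineage M)).
Changes per character on this tree: I: 1; II: 2; III: 1; IV: 1; V: 1.
Total = 6.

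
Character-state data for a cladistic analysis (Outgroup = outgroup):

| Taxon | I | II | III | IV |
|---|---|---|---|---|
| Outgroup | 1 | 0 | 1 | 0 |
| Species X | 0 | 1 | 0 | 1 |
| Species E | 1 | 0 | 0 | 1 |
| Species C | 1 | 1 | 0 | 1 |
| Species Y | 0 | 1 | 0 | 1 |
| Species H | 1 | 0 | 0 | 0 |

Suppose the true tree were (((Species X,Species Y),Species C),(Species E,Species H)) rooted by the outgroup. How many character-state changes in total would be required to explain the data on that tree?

5

Map each character onto (((Species X,Species Y),Species C),(Species E,Species H)) (rooted by Outgroup) and count the minimum state changes it requires (Fitch parsimony):
I: 1; II: 1; III: 1; IV: 2.
Total tree length = 5.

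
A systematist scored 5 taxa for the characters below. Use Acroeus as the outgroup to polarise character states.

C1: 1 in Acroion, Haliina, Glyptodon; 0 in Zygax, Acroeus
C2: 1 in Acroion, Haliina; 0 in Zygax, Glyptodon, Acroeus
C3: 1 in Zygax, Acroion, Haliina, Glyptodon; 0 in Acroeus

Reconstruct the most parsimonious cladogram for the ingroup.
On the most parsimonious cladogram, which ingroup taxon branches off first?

Zygax

The outgroup has state '0' for every character, so '1' is the derived state throughout.
C1: derived state '1' in Acroion, Glyptodon, and Haliina only — synapomorphy for {Acroion, Glyptodon, Haliina}.
Only Acroion and Haliina show the derived state '1' for C2, supporting them as a clade.
C3 (derived state '1') is shared by all ingroup taxa — unites the whole ingroup.
Most parsimonious ingroup topology: (((Acroion,Haliina),Glyptodon),Zygax).
Zygax is sister to the clade containing all other ingroup taxa, so it is the earliest-diverging (most basal) ingroup lineage.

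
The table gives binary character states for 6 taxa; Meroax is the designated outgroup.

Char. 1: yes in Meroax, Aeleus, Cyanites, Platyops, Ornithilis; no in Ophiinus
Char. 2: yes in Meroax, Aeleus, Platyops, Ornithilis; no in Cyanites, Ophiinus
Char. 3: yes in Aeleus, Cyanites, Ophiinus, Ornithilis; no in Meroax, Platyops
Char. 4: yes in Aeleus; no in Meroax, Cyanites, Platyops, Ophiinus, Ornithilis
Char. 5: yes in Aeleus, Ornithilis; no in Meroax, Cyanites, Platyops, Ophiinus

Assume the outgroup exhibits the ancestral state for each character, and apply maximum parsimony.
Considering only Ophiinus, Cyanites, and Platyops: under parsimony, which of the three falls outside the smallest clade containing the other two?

Platyops

Character polarity is set by the outgroup: the derived state is whichever differs from the outgroup's state, so for Char. 1, Char. 2 the derived state is 'no', and for the remaining characters it is 'yes'.
Char. 1: derived state 'no' in Ophiinus only — an autapomorphy, so it tells us nothing about relationships among taxa.
Char. 2 (derived state 'no') is shared by Cyanites and Ophiinus — a synapomorphy uniting that clade.
Char. 3 (derived state 'yes') is shared by Aeleus, Cyanites, Ophiinus, and Ornithilis — a synapomorphy uniting that clade.
Char. 4 (derived state 'yes') is unique to Aeleus (autapomorphy; uninformative for grouping).
Only Aeleus and Ornithilis show the derived state 'yes' for Char. 5, supporting them as a clade.
Most parsimonious ingroup topology: (((Aeleus,Ornithilis),(Cyanites,Ophiinus)),Platyops).
Cyanites and Ophiinus share a more recent common ancestor with each other than either does with Platyops, so Platyops is the least closely related of the three.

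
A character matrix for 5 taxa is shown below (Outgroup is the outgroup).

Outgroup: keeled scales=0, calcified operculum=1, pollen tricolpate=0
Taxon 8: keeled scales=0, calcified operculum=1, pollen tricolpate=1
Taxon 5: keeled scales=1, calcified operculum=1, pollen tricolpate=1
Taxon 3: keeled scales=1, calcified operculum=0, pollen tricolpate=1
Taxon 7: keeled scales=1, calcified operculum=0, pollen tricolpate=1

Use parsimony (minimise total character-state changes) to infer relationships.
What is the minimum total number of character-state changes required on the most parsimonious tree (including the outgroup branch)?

3

Character polarity is set by the outgroup: the derived state is whichever differs from the outgroup's state, so for calcified operculum the derived state is '0', and for the remaining characters it is '1'.
Only Taxon 3, Taxon 5, and Taxon 7 show the derived state '1' for keeled scales, supporting them as a clade.
calcified operculum (derived state '0') is shared by Taxon 3 and Taxon 7 — a synapomorphy uniting that clade.
pollen tricolpate (derived state '1') is shared by all ingroup taxa — unites the whole ingroup.
Most parsimonious ingroup topology: (Taxon 8,(Taxon 5,(Taxon 3,Taxon 7))).
Changes per character on this tree: keeled scales: 1; calcified operculum: 1; pollen tricolpate: 1.
Total = 3.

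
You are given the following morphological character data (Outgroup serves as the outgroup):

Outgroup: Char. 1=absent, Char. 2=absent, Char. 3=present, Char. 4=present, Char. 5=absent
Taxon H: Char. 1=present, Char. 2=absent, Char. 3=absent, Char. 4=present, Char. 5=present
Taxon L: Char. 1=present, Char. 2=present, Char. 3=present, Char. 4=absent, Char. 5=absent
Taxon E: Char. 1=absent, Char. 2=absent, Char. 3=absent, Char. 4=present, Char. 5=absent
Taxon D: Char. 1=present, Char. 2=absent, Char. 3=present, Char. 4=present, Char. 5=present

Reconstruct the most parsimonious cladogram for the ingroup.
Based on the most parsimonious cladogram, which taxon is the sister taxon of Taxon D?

Character polarity is set by the outgroup: the derived state is whichever differs from the outgroup's state, so for Char. 3, Char. 4 the derived state is 'absent', and for the remaining characters it is 'present'.
Char. 1 (derived state 'present') is shared by Taxon D, Taxon H, and Taxon L — a synapomorphy uniting that clade.
Char. 2 (derived state 'present') is unique to Taxon L (autapomorphy; uninformative for grouping).
Char. 3 groups Taxon E and Taxon H, which is incompatible with the clades supported by the remaining characters; treating it as convergent (homoplasy) costs fewer steps than any alternative tree.
Char. 4: derived state 'absent' in Taxon L only — an autapomorphy, so it tells us nothing about relationships among taxa.
Char. 5: derived state 'present' in Taxon D and Taxon H only — synapomorphy for {Taxon D, Taxon H}.
Most parsimonious ingroup topology: (((Taxon H,Taxon D),Taxon L),Taxon E).
Taxon D and Taxon H form a cherry on this tree, so they are sister taxa.

Taxon H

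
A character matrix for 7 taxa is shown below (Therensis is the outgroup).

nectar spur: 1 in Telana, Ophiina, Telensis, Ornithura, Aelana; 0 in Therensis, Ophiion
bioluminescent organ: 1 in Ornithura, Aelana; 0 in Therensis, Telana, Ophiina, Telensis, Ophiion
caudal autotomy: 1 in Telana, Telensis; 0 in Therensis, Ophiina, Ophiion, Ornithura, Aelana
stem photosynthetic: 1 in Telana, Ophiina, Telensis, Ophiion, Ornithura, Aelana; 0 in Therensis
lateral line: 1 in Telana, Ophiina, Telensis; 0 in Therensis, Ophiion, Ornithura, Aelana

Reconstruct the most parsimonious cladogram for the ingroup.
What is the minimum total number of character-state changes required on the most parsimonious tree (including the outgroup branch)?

5

The outgroup has state '0' for every character, so '1' is the derived state throughout.
nectar spur (derived state '1') is shared by Aelana, Ophiina, Ornithura, Telana, and Telensis — a synapomorphy uniting that clade.
Only Aelana and Ornithura show the derived state '1' for bioluminescent organ, supporting them as a clade.
caudal autotomy (derived state '1') is shared by Telana and Telensis — a synapomorphy uniting that clade.
All ingroup taxa share the derived state '1' for stem photosynthetic; it defines the ingroup but does not resolve relationships within it.
lateral line (derived state '1') is shared by Ophiina, Telana, and Telensis — a synapomorphy uniting that clade.
Most parsimonious ingroup topology: ((((Telana,Telensis),Ophiina),(Ornithura,Aelana)),Ophiion).
Changes per character on this tree: nectar spur: 1; bioluminescent organ: 1; caudal autotomy: 1; stem photosynthetic: 1; lateral line: 1.
Total = 5.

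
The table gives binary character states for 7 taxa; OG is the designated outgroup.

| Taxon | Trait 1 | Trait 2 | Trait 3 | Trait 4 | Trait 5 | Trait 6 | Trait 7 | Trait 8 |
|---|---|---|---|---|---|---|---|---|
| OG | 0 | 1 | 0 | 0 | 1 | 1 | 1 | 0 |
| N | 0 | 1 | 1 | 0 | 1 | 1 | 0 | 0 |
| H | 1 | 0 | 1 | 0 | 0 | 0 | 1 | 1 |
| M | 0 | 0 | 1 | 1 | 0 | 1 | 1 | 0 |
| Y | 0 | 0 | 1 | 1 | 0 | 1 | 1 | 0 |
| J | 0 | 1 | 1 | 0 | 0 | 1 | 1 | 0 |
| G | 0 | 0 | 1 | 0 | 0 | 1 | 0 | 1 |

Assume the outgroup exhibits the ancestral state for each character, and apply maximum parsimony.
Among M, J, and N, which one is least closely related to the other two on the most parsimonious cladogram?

Character polarity is set by the outgroup: the derived state is whichever differs from the outgroup's state, so for Trait 2, Trait 5, Trait 6, Trait 7 the derived state is '0', and for the remaining characters it is '1'.
Trait 1 (derived state '1') is unique to H (autapomorphy; uninformative for grouping).
Only G, H, M, and Y show the derived state '0' for Trait 2, supporting them as a clade.
Trait 3 (derived state '1') is shared by all ingroup taxa — unites the whole ingroup.
Only M and Y show the derived state '1' for Trait 4, supporting them as a clade.
Trait 5 (derived state '0') is shared by G, H, J, M, and Y — a synapomorphy uniting that clade.
Trait 6 (derived state '0') is unique to H (autapomorphy; uninformative for grouping).
Trait 7 groups G and N, which is incompatible with the clades supported by the remaining characters; treating it as convergent (homoplasy) costs fewer steps than any alternative tree.
Only G and H show the derived state '1' for Trait 8, supporting them as a clade.
Most parsimonious ingroup topology: (N,(((H,G),(M,Y)),J)).
J and M share a more recent common ancestor with each other than either does with N, so N is the least closely related of the three.

N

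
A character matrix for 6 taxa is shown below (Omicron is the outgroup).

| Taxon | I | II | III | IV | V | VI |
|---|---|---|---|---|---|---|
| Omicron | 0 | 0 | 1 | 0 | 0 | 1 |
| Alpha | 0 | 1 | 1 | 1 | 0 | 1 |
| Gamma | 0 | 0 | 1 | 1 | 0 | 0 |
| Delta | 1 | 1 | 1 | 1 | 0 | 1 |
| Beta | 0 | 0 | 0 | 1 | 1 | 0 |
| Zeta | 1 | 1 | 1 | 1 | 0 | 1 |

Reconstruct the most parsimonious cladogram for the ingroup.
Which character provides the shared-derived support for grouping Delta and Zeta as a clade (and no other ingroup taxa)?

Character polarity is set by the outgroup: the derived state is whichever differs from the outgroup's state, so for III, VI the derived state is '0', and for the remaining characters it is '1'.
I: derived state '1' in Delta and Zeta only — synapomorphy for {Delta, Zeta}.
II: derived state '1' in Alpha, Delta, and Zeta only — synapomorphy for {Alpha, Delta, Zeta}.
III (derived state '0') is unique to Beta (autapomorphy; uninformative for grouping).
IV (derived state '1') is shared by all ingroup taxa — unites the whole ingroup.
V (derived state '1') is unique to Beta (autapomorphy; uninformative for grouping).
VI (derived state '0') is shared by Beta and Gamma — a synapomorphy uniting that clade.
Most parsimonious ingroup topology: ((Alpha,(Delta,Zeta)),(Gamma,Beta)).
The clade {Delta, Zeta} is supported by I: its derived state '1' occurs in exactly those taxa and in no other taxon (including the outgroup).

I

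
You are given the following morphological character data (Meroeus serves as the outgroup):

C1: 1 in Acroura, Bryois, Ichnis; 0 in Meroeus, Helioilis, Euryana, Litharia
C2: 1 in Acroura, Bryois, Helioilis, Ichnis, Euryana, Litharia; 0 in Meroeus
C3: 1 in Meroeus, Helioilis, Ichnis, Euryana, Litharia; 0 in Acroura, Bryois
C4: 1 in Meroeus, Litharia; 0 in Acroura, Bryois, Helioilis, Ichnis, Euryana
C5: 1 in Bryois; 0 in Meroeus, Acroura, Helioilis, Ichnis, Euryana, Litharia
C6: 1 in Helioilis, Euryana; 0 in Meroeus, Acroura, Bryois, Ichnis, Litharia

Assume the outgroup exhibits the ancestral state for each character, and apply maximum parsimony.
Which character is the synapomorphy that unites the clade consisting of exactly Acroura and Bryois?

C3

Character polarity is set by the outgroup: the derived state is whichever differs from the outgroup's state, so for C3, C4 the derived state is '0', and for the remaining characters it is '1'.
C1 (derived state '1') is shared by Acroura, Bryois, and Ichnis — a synapomorphy uniting that clade.
All ingroup taxa share the derived state '1' for C2; it defines the ingroup but does not resolve relationships within it.
C3: derived state '0' in Acroura and Bryois only — synapomorphy for {Acroura, Bryois}.
C4 (derived state '0') is shared by Acroura, Bryois, Euryana, Helioilis, and Ichnis — a synapomorphy uniting that clade.
C5: derived state '1' in Bryois only — an autapomorphy, so it tells us nothing about relationships among taxa.
C6 (derived state '1') is shared by Euryana and Helioilis — a synapomorphy uniting that clade.
Most parsimonious ingroup topology: ((((Acroura,Bryois),Ichnis),(Helioilis,Euryana)),Litharia).
The clade {Acroura, Bryois} is supported by C3: its derived state '0' occurs in exactly those taxa and in no other taxon (including the outgroup).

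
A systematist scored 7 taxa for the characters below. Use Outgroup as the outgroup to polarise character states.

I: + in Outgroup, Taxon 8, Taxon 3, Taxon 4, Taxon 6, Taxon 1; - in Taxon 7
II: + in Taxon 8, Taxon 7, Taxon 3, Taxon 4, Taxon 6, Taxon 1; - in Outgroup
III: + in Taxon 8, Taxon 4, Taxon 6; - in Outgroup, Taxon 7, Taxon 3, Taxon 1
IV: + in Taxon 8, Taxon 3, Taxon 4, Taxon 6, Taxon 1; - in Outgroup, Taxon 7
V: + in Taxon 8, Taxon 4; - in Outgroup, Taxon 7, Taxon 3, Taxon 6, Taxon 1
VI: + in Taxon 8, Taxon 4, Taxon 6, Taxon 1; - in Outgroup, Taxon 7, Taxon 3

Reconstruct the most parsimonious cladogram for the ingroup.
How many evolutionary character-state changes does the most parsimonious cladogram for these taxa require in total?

6

Character polarity is set by the outgroup: the derived state is whichever differs from the outgroup's state, so for I the derived state is '-', and for the remaining characters it is '+'.
I: derived state '-' in Taxon 7 only — an autapomorphy, so it tells us nothing about relationships among taxa.
All ingroup taxa share the derived state '+' for II; it defines the ingroup but does not resolve relationships within it.
Only Taxon 4, Taxon 6, and Taxon 8 show the derived state '+' for III, supporting them as a clade.
Only Taxon 1, Taxon 3, Taxon 4, Taxon 6, and Taxon 8 show the derived state '+' for IV, supporting them as a clade.
Only Taxon 4 and Taxon 8 show the derived state '+' for V, supporting them as a clade.
VI: derived state '+' in Taxon 1, Taxon 4, Taxon 6, and Taxon 8 only — synapomorphy for {Taxon 1, Taxon 4, Taxon 6, Taxon 8}.
Most parsimonious ingroup topology: (((((Taxon 8,Taxon 4),Taxon 6),Taxon 1),Taxon 3),Taxon 7).
Changes per character on this tree: I: 1; II: 1; III: 1; IV: 1; V: 1; VI: 1.
Total = 6.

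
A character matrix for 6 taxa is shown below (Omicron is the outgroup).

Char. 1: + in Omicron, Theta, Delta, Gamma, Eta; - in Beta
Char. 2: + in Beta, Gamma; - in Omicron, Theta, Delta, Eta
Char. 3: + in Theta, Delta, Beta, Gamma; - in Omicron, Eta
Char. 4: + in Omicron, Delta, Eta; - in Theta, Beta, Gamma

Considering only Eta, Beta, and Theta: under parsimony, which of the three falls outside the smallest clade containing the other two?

Character polarity is set by the outgroup: the derived state is whichever differs from the outgroup's state, so for Char. 1, Char. 4 the derived state is '-', and for the remaining characters it is '+'.
Char. 1 (derived state '-') is unique to Beta (autapomorphy; uninformative for grouping).
Only Beta and Gamma show the derived state '+' for Char. 2, supporting them as a clade.
Char. 3 (derived state '+') is shared by Beta, Delta, Gamma, and Theta — a synapomorphy uniting that clade.
Char. 4 (derived state '-') is shared by Beta, Gamma, and Theta — a synapomorphy uniting that clade.
Most parsimonious ingroup topology: (((Theta,(Beta,Gamma)),Delta),Eta).
Beta and Theta share a more recent common ancestor with each other than either does with Eta, so Eta is the least closely related of the three.

Eta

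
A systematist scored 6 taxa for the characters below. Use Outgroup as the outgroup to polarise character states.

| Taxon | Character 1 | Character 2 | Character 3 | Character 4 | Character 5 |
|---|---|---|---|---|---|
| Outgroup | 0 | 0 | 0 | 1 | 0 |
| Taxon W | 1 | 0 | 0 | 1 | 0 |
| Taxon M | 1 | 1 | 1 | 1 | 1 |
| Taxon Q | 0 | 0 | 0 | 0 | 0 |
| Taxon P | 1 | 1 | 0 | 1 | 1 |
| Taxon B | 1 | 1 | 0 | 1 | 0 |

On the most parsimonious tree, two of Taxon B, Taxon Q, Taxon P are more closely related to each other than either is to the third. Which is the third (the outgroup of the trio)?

Character polarity is set by the outgroup: the derived state is whichever differs from the outgroup's state, so for Character 4 the derived state is '0', and for the remaining characters it is '1'.
Character 1: derived state '1' in Taxon B, Taxon M, Taxon P, and Taxon W only — synapomorphy for {Taxon B, Taxon M, Taxon P, Taxon W}.
Character 2 (derived state '1') is shared by Taxon B, Taxon M, and Taxon P — a synapomorphy uniting that clade.
Character 3: derived state '1' in Taxon M only — an autapomorphy, so it tells us nothing about relationships among taxa.
Character 4 (derived state '0') is unique to Taxon Q (autapomorphy; uninformative for grouping).
Only Taxon M and Taxon P show the derived state '1' for Character 5, supporting them as a clade.
Most parsimonious ingroup topology: ((Taxon W,((Taxon M,Taxon P),Taxon B)),Taxon Q).
Taxon B and Taxon P share a more recent common ancestor with each other than either does with Taxon Q, so Taxon Q is the least closely related of the three.

Taxon Q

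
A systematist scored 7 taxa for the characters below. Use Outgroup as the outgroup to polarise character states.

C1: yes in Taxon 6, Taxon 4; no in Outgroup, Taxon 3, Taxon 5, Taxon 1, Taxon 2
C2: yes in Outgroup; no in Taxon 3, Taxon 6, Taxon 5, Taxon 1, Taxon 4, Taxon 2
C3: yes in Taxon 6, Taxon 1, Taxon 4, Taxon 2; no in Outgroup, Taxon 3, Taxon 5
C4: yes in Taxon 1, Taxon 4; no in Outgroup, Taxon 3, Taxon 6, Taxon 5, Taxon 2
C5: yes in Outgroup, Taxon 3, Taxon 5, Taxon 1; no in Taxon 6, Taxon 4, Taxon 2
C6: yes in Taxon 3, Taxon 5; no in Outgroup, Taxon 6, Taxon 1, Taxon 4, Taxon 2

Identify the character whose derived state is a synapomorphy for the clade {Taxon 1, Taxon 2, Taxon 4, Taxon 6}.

C3

Character polarity is set by the outgroup: the derived state is whichever differs from the outgroup's state, so for C2, C5 the derived state is 'no', and for the remaining characters it is 'yes'.
Only Taxon 4 and Taxon 6 show the derived state 'yes' for C1, supporting them as a clade.
All ingroup taxa share the derived state 'no' for C2; it defines the ingroup but does not resolve relationships within it.
Only Taxon 1, Taxon 2, Taxon 4, and Taxon 6 show the derived state 'yes' for C3, supporting them as a clade.
C4 groups Taxon 1 and Taxon 4, which is incompatible with the clades supported by the remaining characters; treating it as convergent (homoplasy) costs fewer steps than any alternative tree.
C5 (derived state 'no') is shared by Taxon 2, Taxon 4, and Taxon 6 — a synapomorphy uniting that clade.
Only Taxon 3 and Taxon 5 show the derived state 'yes' for C6, supporting them as a clade.
Most parsimonious ingroup topology: ((Taxon 3,Taxon 5),(((Taxon 6,Taxon 4),Taxon 2),Taxon 1)).
The clade {Taxon 1, Taxon 2, Taxon 4, Taxon 6} is supported by C3: its derived state 'yes' occurs in exactly those taxa and in no other taxon (including the outgroup).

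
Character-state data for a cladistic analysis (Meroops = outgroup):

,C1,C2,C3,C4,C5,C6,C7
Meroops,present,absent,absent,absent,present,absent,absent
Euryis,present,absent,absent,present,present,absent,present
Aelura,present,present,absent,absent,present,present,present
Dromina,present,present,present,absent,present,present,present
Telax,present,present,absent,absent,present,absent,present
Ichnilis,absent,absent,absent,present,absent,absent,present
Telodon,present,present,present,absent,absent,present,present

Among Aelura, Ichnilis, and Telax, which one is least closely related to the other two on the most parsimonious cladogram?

Ichnilis

Character polarity is set by the outgroup: the derived state is whichever differs from the outgroup's state, so for C1, C5 the derived state is 'absent', and for the remaining characters it is 'present'.
C1: derived state 'absent' in Ichnilis only — an autapomorphy, so it tells us nothing about relationships among taxa.
C2 (derived state 'present') is shared by Aelura, Dromina, Telax, and Telodon — a synapomorphy uniting that clade.
C3: derived state 'present' in Dromina and Telodon only — synapomorphy for {Dromina, Telodon}.
Only Euryis and Ichnilis show the derived state 'present' for C4, supporting them as a clade.
C5 (state 'absent') occurs in Ichnilis and Telodon but conflicts with the nesting implied by the other characters — most parsimoniously interpreted as homoplasy.
C6 (derived state 'present') is shared by Aelura, Dromina, and Telodon — a synapomorphy uniting that clade.
C7 (derived state 'present') is shared by all ingroup taxa — unites the whole ingroup.
Most parsimonious ingroup topology: ((Euryis,Ichnilis),((Aelura,(Dromina,Telodon)),Telax)).
Telax and Aelura share a more recent common ancestor with each other than either does with Ichnilis, so Ichnilis is the least closely related of the three.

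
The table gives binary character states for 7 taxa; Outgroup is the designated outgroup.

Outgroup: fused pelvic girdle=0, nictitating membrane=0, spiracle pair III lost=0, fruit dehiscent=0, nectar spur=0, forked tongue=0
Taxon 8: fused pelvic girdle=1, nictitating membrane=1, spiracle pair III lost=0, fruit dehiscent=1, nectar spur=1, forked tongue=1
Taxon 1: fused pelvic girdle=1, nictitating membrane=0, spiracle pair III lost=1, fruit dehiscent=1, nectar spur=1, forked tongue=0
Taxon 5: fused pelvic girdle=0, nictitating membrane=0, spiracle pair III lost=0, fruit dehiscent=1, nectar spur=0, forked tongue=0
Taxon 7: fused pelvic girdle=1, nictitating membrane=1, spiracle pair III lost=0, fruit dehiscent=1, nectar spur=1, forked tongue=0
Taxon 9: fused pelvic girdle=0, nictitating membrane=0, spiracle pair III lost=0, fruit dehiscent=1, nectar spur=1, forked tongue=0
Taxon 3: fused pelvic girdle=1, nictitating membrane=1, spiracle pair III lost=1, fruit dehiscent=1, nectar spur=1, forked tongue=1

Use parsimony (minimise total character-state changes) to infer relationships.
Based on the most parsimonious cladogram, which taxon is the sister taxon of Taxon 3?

The outgroup has state '0' for every character, so '1' is the derived state throughout.
Only Taxon 1, Taxon 3, Taxon 7, and Taxon 8 show the derived state '1' for fused pelvic girdle, supporting them as a clade.
nictitating membrane (derived state '1') is shared by Taxon 3, Taxon 7, and Taxon 8 — a synapomorphy uniting that clade.
spiracle pair III lost (state '1') occurs in Taxon 1 and Taxon 3 but conflicts with the nesting implied by the other characters — most parsimoniously interpreted as homoplasy.
fruit dehiscent (derived state '1') is shared by all ingroup taxa — unites the whole ingroup.
Only Taxon 1, Taxon 3, Taxon 7, Taxon 8, and Taxon 9 show the derived state '1' for nectar spur, supporting them as a clade.
forked tongue: derived state '1' in Taxon 3 and Taxon 8 only — synapomorphy for {Taxon 3, Taxon 8}.
Most parsimonious ingroup topology: (((((Taxon 8,Taxon 3),Taxon 7),Taxon 1),Taxon 9),Taxon 5).
Taxon 3 and Taxon 8 form a cherry on this tree, so they are sister taxa.

Taxon 8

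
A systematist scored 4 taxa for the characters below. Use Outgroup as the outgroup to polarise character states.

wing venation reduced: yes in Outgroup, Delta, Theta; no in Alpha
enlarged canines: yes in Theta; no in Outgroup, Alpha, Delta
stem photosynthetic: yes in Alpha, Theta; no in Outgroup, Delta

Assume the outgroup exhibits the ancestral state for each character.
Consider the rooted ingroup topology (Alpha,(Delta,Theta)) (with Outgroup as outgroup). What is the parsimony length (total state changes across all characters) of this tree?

4

Map each character onto (Alpha,(Delta,Theta)) (rooted by Outgroup) and count the minimum state changes it requires (Fitch parsimony):
wing venation reduced: 1; enlarged canines: 1; stem photosynthetic: 2.
Total tree length = 4.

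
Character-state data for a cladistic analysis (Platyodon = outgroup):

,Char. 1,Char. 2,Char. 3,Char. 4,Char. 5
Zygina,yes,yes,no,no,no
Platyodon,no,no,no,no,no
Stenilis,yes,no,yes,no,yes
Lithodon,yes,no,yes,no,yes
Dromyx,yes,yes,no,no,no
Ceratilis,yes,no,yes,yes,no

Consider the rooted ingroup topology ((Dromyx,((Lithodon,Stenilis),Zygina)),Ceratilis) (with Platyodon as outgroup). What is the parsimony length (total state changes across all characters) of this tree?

Map each character onto ((Dromyx,((Lithodon,Stenilis),Zygina)),Ceratilis) (rooted by Platyodon) and count the minimum state changes it requires (Fitch parsimony):
Char. 1: 1; Char. 2: 2; Char. 3: 2; Char. 4: 1; Char. 5: 1.
Total tree length = 7.

7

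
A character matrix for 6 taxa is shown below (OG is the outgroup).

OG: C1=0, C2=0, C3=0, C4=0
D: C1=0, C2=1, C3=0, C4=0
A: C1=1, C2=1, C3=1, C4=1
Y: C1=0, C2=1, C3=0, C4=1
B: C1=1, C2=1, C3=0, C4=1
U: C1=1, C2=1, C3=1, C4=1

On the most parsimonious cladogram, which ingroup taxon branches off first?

D

The outgroup has state '0' for every character, so '1' is the derived state throughout.
C1 (derived state '1') is shared by A, B, and U — a synapomorphy uniting that clade.
All ingroup taxa share the derived state '1' for C2; it defines the ingroup but does not resolve relationships within it.
C3: derived state '1' in A and U only — synapomorphy for {A, U}.
Only A, B, U, and Y show the derived state '1' for C4, supporting them as a clade.
Most parsimonious ingroup topology: ((((A,U),B),Y),D).
D is sister to the clade containing all other ingroup taxa, so it is the earliest-diverging (most basal) ingroup lineage.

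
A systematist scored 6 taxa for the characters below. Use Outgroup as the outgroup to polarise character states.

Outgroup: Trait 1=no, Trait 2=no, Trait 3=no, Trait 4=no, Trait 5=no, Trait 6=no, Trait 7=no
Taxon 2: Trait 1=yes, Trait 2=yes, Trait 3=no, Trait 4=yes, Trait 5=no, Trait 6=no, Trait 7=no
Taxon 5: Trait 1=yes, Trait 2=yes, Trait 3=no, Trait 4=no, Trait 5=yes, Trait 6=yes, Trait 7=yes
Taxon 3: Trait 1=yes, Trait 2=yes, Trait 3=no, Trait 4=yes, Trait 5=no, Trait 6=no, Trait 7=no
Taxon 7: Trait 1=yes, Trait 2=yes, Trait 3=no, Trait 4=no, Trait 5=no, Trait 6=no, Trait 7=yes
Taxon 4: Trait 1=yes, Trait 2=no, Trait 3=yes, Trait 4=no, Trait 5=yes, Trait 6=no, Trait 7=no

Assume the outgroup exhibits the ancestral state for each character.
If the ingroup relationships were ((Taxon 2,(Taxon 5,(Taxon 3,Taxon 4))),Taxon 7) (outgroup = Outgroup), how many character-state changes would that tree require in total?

11

Map each character onto ((Taxon 2,(Taxon 5,(Taxon 3,Taxon 4))),Taxon 7) (rooted by Outgroup) and count the minimum state changes it requires (Fitch parsimony):
Trait 1: 1; Trait 2: 2; Trait 3: 1; Trait 4: 2; Trait 5: 2; Trait 6: 1; Trait 7: 2.
Total tree length = 11.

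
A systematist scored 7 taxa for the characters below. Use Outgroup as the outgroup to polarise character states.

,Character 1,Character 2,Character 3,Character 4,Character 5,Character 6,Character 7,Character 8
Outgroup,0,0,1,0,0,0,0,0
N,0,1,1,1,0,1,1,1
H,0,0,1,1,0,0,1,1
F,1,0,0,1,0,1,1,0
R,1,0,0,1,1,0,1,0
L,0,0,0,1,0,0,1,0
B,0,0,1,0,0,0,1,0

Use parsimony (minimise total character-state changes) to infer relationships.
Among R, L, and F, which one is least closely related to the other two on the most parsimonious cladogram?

Character polarity is set by the outgroup: the derived state is whichever differs from the outgroup's state, so for Character 3 the derived state is '0', and for the remaining characters it is '1'.
Character 1: derived state '1' in F and R only — synapomorphy for {F, R}.
Character 2 (derived state '1') is unique to N (autapomorphy; uninformative for grouping).
Only F, L, and R show the derived state '0' for Character 3, supporting them as a clade.
Only F, H, L, N, and R show the derived state '1' for Character 4, supporting them as a clade.
Character 5: derived state '1' in R only — an autapomorphy, so it tells us nothing about relationships among taxa.
Character 6 groups F and N, which is incompatible with the clades supported by the remaining characters; treating it as convergent (homoplasy) costs fewer steps than any alternative tree.
Character 7 (derived state '1') is shared by all ingroup taxa — unites the whole ingroup.
Character 8 (derived state '1') is shared by H and N — a synapomorphy uniting that clade.
Most parsimonious ingroup topology: (((N,H),((F,R),L)),B).
F and R share a more recent common ancestor with each other than either does with L, so L is the least closely related of the three.

L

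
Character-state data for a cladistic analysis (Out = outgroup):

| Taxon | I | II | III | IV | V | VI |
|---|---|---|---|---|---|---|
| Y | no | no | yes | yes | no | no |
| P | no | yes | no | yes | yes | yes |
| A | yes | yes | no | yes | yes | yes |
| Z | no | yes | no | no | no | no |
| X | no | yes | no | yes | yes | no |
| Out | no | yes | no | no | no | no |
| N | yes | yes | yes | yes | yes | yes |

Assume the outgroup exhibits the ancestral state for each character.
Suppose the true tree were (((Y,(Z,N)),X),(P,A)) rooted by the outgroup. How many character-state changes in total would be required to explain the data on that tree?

12

Map each character onto (((Y,(Z,N)),X),(P,A)) (rooted by Out) and count the minimum state changes it requires (Fitch parsimony):
I: 2; II: 1; III: 2; IV: 2; V: 3; VI: 2.
Total tree length = 12.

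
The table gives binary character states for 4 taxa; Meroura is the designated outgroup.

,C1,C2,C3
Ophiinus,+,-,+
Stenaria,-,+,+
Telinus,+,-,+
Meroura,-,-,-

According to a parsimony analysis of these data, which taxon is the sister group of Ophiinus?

The outgroup has state '-' for every character, so '+' is the derived state throughout.
C1: derived state '+' in Ophiinus and Telinus only — synapomorphy for {Ophiinus, Telinus}.
C2 (derived state '+') is unique to Stenaria (autapomorphy; uninformative for grouping).
C3 (derived state '+') is shared by all ingroup taxa — unites the whole ingroup.
Most parsimonious ingroup topology: ((Ophiinus,Telinus),Stenaria).
Ophiinus and Telinus form a cherry on this tree, so they are sister taxa.

Telinus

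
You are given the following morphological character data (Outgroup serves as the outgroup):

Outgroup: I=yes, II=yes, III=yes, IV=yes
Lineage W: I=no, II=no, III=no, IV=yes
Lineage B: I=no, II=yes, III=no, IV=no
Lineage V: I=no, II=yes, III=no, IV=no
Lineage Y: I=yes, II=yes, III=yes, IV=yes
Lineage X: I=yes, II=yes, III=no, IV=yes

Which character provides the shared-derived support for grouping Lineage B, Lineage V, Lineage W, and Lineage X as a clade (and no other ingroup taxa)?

III

The outgroup has state 'yes' for every character, so 'no' is the derived state throughout.
I (derived state 'no') is shared by Lineage B, Lineage V, and Lineage W — a synapomorphy uniting that clade.
II (derived state 'no') is unique to Lineage W (autapomorphy; uninformative for grouping).
Only Lineage B, Lineage V, Lineage W, and Lineage X show the derived state 'no' for III, supporting them as a clade.
IV (derived state 'no') is shared by Lineage B and Lineage V — a synapomorphy uniting that clade.
Most parsimonious ingroup topology: (((Lineage W,(Lineage B,Lineage V)),Lineage X),Lineage Y).
The clade {Lineage B, Lineage V, Lineage W, Lineage X} is supported by III: its derived state 'no' occurs in exactly those taxa and in no other taxon (including the outgroup).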